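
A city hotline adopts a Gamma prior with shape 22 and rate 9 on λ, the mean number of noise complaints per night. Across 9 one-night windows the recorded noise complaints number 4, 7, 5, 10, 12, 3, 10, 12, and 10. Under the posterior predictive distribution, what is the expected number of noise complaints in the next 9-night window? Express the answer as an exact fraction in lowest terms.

Total count: 4 + 7 + 5 + 10 + 12 + 3 + 10 + 12 + 10 = 73.
Total exposure: 9 nights.
Conjugate update: add total count to the shape and total exposure to the rate, giving Gamma(95, 18).
Predictive mean over a 9-night window = T·E[λ|data] = 9·95/18 = 95/2.

95/2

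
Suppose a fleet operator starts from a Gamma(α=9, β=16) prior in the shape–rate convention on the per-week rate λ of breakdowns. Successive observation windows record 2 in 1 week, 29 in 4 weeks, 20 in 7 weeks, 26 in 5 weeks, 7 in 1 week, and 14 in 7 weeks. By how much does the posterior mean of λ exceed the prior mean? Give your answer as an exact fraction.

1343/656

Total count: 2 + 29 + 20 + 26 + 7 + 14 = 98.
Total exposure: 1 + 4 + 7 + 5 + 1 + 7 = 25 weeks.
Posterior: α' = 9 + 98 = 107, β' = 16 + 25 = 41.
Posterior mean = 107/41 = 107/41; prior mean = 9/16 = 9/16. Difference = 107/41 − 9/16 = 1343/656.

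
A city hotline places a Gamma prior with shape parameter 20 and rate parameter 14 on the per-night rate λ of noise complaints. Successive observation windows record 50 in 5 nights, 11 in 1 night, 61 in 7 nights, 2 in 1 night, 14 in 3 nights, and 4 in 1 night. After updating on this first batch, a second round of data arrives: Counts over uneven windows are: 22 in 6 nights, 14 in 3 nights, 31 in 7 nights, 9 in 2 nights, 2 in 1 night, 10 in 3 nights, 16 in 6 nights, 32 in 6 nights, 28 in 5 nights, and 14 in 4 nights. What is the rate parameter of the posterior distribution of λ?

75

Total count: 50 + 11 + 61 + 2 + 14 + 4 = 142.
Total exposure: 5 + 1 + 7 + 1 + 3 + 1 = 18 nights.
After the first batch: Gamma(20 + 142, 14 + 18) = Gamma(162, 32).
Total count: 22 + 14 + 31 + 9 + 2 + 10 + 16 + 32 + 28 + 14 = 178.
Total exposure: 6 + 3 + 7 + 2 + 1 + 3 + 6 + 6 + 5 + 4 = 43 nights.
After the second batch: Gamma(162 + 178, 32 + 43) = Gamma(340, 75).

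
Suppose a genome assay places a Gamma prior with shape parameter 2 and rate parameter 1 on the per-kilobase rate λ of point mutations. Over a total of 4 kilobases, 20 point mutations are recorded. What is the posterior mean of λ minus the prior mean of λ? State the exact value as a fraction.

12/5

Total count 20 over total exposure 4 kilobases.
Conjugate update: add total count to the shape and total exposure to the rate, giving Gamma(22, 5).
Posterior mean = 22/5 = 22/5; prior mean = 2/1 = 2. Difference = 22/5 − 2 = 12/5.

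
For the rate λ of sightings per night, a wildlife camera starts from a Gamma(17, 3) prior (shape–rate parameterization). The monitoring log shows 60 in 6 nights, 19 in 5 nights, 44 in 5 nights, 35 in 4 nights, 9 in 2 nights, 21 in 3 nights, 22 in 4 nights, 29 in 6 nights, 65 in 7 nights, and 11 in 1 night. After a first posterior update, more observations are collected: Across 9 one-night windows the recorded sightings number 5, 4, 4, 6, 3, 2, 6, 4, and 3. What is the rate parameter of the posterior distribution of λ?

55

Total count: 60 + 19 + 44 + 35 + 9 + 21 + 22 + 29 + 65 + 11 = 315.
Total exposure: 6 + 5 + 5 + 4 + 2 + 3 + 4 + 6 + 7 + 1 = 43 nights.
After the first batch: Gamma(17 + 315, 3 + 43) = Gamma(332, 46).
Total count: 5 + 4 + 4 + 6 + 3 + 2 + 6 + 4 + 3 = 37.
Total exposure: 9 nights.
After the second batch: Gamma(332 + 37, 46 + 9) = Gamma(369, 55).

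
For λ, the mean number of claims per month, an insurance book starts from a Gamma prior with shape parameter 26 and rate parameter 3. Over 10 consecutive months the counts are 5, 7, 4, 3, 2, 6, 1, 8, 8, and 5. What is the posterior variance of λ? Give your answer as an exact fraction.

75/169

Total count: 5 + 7 + 4 + 3 + 2 + 6 + 1 + 8 + 8 + 5 = 49.
Total exposure: 10 months.
Conjugate update: add total count to the shape and total exposure to the rate, giving Gamma(75, 13).
Posterior variance = α'/β'² = 75/169.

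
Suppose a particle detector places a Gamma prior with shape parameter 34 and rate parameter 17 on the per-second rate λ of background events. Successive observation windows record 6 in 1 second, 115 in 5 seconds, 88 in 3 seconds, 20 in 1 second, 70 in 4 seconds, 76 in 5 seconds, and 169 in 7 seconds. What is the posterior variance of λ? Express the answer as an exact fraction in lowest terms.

Total count: 6 + 115 + 88 + 20 + 70 + 76 + 169 = 544.
Total exposure: 1 + 5 + 3 + 1 + 4 + 5 + 7 = 26 seconds.
Conjugate update: add total count to the shape and total exposure to the rate, giving Gamma(578, 43).
Posterior variance = α'/β'² = 578/1849.

578/1849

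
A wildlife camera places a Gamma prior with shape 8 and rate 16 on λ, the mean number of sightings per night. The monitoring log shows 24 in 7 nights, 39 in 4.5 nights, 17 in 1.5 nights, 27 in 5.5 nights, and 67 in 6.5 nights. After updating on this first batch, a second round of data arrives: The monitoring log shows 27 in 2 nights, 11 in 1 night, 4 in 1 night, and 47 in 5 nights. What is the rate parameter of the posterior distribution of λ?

Total count: 24 + 39 + 17 + 27 + 67 = 174.
Total exposure: 7 + 4.5 + 1.5 + 5.5 + 6.5 = 25 nights.
After the first batch: Gamma(8 + 174, 16 + 25) = Gamma(182, 41).
Total count: 27 + 11 + 4 + 47 = 89.
Total exposure: 2 + 1 + 1 + 5 = 9 nights.
After the second batch: Gamma(182 + 89, 41 + 9) = Gamma(271, 50).

50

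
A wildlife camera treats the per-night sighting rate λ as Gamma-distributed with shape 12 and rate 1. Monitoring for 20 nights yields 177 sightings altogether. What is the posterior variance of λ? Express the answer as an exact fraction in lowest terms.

Total count 177 over total exposure 20 nights.
By Gamma–Poisson conjugacy, the posterior is Gamma(α + Σx, β + Σt) = Gamma(12 + 177, 1 + 20) = Gamma(189, 21).
Posterior variance = α'/β'² = 189/441 = 3/7.

3/7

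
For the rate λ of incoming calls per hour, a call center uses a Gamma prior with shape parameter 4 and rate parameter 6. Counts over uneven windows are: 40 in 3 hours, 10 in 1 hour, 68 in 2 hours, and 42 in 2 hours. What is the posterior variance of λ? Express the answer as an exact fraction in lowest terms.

41/49

Total count: 40 + 10 + 68 + 42 = 160.
Total exposure: 3 + 1 + 2 + 2 = 8 hours.
By Gamma–Poisson conjugacy, the posterior is Gamma(α + Σx, β + Σt) = Gamma(4 + 160, 6 + 8) = Gamma(164, 14).
Posterior variance = α'/β'² = 164/196 = 41/49.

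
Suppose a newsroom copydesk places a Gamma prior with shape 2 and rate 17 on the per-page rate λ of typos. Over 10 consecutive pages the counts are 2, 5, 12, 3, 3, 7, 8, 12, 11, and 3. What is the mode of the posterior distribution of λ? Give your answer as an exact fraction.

67/27

Total count: 2 + 5 + 12 + 3 + 3 + 7 + 8 + 12 + 11 + 3 = 66.
Total exposure: 10 pages.
Gamma(α, β) with Poisson data over total exposure Σt gives posterior Gamma(α+Σx, β+Σt) = Gamma(68, 27).
Posterior mode = (α'−1)/β' = 67/27.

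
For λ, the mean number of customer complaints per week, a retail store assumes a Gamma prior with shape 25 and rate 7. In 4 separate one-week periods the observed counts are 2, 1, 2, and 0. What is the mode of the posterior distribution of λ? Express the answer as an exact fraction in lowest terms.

Total count: 2 + 1 + 2 + 0 = 5.
Total exposure: 4 weeks.
The Gamma prior is conjugate for the Poisson rate, so λ | data ~ Gamma(25+5, 7+4) = Gamma(30, 11).
Posterior mode = (α'−1)/β' = 29/11.

29/11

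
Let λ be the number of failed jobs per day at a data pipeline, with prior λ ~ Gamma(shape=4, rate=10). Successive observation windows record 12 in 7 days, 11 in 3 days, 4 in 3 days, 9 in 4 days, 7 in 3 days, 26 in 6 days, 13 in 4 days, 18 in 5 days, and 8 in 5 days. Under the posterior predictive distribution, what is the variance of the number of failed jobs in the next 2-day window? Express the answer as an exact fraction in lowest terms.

Total count: 12 + 11 + 4 + 9 + 7 + 26 + 13 + 18 + 8 = 108.
Total exposure: 7 + 3 + 3 + 4 + 3 + 6 + 4 + 5 + 5 = 40 days.
The Gamma prior is conjugate for the Poisson rate, so λ | data ~ Gamma(4+108, 10+40) = Gamma(112, 50).
The posterior predictive for a window of length T is Negative Binomial with variance T·α'·(β'+T)/β'² = 2·112·52/2500 = 2912/625.

2912/625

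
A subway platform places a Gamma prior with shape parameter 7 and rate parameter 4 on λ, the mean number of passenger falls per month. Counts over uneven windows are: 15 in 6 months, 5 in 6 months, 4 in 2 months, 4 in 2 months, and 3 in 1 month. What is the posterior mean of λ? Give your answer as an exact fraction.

Total count: 15 + 5 + 4 + 4 + 3 = 31.
Total exposure: 6 + 6 + 2 + 2 + 1 = 17 months.
Posterior: α' = 7 + 31 = 38, β' = 4 + 17 = 21.
Posterior mean = α'/β' = 38/21.

38/21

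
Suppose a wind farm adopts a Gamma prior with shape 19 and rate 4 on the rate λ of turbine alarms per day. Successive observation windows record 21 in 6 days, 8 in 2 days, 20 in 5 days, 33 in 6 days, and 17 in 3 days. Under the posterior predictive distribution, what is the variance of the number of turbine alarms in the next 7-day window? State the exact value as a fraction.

Total count: 21 + 8 + 20 + 33 + 17 = 99.
Total exposure: 6 + 2 + 5 + 6 + 3 = 22 days.
By Gamma–Poisson conjugacy, the posterior is Gamma(α + Σx, β + Σt) = Gamma(19 + 99, 4 + 22) = Gamma(118, 26).
The posterior predictive for a window of length T is Negative Binomial with variance T·α'·(β'+T)/β'² = 7·118·33/676 = 13629/338.

13629/338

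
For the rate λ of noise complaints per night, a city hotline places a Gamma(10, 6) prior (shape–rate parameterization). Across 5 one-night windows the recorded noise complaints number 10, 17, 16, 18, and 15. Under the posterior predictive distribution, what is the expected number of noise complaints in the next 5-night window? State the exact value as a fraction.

Total count: 10 + 17 + 16 + 18 + 15 = 76.
Total exposure: 5 nights.
Conjugate update: add total count to the shape and total exposure to the rate, giving Gamma(86, 11).
Predictive mean over a 5-night window = T·E[λ|data] = 5·86/11 = 430/11.

430/11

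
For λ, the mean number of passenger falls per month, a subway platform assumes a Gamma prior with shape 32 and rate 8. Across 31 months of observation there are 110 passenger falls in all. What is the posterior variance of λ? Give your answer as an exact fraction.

142/1521

Total count 110 over total exposure 31 months.
Conjugate update: add total count to the shape and total exposure to the rate, giving Gamma(142, 39).
Posterior variance = α'/β'² = 142/1521.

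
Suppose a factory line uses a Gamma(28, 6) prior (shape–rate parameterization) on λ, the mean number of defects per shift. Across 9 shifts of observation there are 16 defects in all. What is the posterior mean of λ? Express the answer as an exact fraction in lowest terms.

44/15

Total count 16 over total exposure 9 shifts.
Posterior: α' = 28 + 16 = 44, β' = 6 + 9 = 15.
Posterior mean = α'/β' = 44/15.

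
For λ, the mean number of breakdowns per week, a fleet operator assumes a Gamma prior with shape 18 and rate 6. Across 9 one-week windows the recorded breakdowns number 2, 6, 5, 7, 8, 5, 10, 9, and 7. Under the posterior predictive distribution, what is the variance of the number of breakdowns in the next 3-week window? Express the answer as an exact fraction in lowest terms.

462/25

Total count: 2 + 6 + 5 + 7 + 8 + 5 + 10 + 9 + 7 = 59.
Total exposure: 9 weeks.
By Gamma–Poisson conjugacy, the posterior is Gamma(α + Σx, β + Σt) = Gamma(18 + 59, 6 + 9) = Gamma(77, 15).
The posterior predictive for a window of length T is Negative Binomial with variance T·α'·(β'+T)/β'² = 3·77·18/225 = 462/25.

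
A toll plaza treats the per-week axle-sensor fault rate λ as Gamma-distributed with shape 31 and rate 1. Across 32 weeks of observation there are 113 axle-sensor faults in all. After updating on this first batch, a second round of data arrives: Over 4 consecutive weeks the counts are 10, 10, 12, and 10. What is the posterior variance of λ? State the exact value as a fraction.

Total count 113 over total exposure 32 weeks.
After the first batch: Gamma(31 + 113, 1 + 32) = Gamma(144, 33).
Total count: 10 + 10 + 12 + 10 = 42.
Total exposure: 4 weeks.
After the second batch: Gamma(144 + 42, 33 + 4) = Gamma(186, 37).
Posterior variance = α'/β'² = 186/1369.

186/1369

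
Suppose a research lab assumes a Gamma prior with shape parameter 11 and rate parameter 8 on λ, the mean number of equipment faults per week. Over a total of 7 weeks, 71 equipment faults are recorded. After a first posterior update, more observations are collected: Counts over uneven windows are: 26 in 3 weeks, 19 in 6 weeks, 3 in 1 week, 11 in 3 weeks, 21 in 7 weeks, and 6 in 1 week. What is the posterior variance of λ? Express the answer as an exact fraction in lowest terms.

Total count 71 over total exposure 7 weeks.
After the first batch: Gamma(11 + 71, 8 + 7) = Gamma(82, 15).
Total count: 26 + 19 + 3 + 11 + 21 + 6 = 86.
Total exposure: 3 + 6 + 1 + 3 + 7 + 1 = 21 weeks.
After the second batch: Gamma(82 + 86, 15 + 21) = Gamma(168, 36).
Posterior variance = α'/β'² = 168/1296 = 7/54.

7/54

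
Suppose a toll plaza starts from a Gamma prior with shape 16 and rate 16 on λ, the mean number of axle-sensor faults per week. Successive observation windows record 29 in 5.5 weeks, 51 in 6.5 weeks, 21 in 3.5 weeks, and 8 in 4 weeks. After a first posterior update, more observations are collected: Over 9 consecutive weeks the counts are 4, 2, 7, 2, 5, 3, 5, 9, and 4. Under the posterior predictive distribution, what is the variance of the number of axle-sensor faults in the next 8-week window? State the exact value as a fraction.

278880/7921

Total count: 29 + 51 + 21 + 8 = 109.
Total exposure: 5.5 + 6.5 + 3.5 + 4 = 19.5 weeks.
After the first batch: Gamma(16 + 109, 16 + 19.5) = Gamma(125, 71/2).
Total count: 4 + 2 + 7 + 2 + 5 + 3 + 5 + 9 + 4 = 41.
Total exposure: 9 weeks.
After the second batch: Gamma(125 + 41, 71/2 + 9) = Gamma(166, 89/2).
The posterior predictive for a window of length T is Negative Binomial with variance T·α'·(β'+T)/β'² = 8·166·(105/2)/(7921/4) = 278880/7921.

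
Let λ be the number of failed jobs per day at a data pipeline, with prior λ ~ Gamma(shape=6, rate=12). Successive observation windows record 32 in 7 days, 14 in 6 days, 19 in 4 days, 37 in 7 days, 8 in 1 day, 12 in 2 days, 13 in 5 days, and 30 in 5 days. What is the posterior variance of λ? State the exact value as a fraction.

171/2401

Total count: 32 + 14 + 19 + 37 + 8 + 12 + 13 + 30 = 165.
Total exposure: 7 + 6 + 4 + 7 + 1 + 2 + 5 + 5 = 37 days.
Conjugate update: add total count to the shape and total exposure to the rate, giving Gamma(171, 49).
Posterior variance = α'/β'² = 171/2401.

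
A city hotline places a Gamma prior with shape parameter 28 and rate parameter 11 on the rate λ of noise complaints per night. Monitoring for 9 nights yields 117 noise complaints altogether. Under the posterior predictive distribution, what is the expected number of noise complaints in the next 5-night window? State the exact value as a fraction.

145/4

Total count 117 over total exposure 9 nights.
Conjugate update: add total count to the shape and total exposure to the rate, giving Gamma(145, 20).
Predictive mean over a 5-night window = T·E[λ|data] = 5·145/20 = 145/4.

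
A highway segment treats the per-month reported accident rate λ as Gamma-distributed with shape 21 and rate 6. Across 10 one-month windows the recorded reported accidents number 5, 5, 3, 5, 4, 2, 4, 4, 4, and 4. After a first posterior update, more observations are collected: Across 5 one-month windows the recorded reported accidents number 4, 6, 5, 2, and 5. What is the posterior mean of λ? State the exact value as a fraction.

83/21

Total count: 5 + 5 + 3 + 5 + 4 + 2 + 4 + 4 + 4 + 4 = 40.
Total exposure: 10 months.
After the first batch: Gamma(21 + 40, 6 + 10) = Gamma(61, 16).
Total count: 4 + 6 + 5 + 2 + 5 = 22.
Total exposure: 5 months.
After the second batch: Gamma(61 + 22, 16 + 5) = Gamma(83, 21).
Posterior mean = α'/β' = 83/21.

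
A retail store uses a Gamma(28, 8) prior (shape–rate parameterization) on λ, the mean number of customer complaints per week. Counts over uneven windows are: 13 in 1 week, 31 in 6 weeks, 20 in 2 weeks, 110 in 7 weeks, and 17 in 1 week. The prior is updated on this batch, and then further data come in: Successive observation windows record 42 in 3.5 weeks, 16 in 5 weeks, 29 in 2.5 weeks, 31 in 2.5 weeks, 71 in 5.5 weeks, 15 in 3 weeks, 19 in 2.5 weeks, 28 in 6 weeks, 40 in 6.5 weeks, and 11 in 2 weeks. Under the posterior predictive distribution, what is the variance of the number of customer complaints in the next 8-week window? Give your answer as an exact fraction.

Total count: 13 + 31 + 20 + 110 + 17 = 191.
Total exposure: 1 + 6 + 2 + 7 + 1 = 17 weeks.
After the first batch: Gamma(28 + 191, 8 + 17) = Gamma(219, 25).
Total count: 42 + 16 + 29 + 31 + 71 + 15 + 19 + 28 + 40 + 11 = 302.
Total exposure: 3.5 + 5 + 2.5 + 2.5 + 5.5 + 3 + 2.5 + 6 + 6.5 + 2 = 39 weeks.
After the second batch: Gamma(219 + 302, 25 + 39) = Gamma(521, 64).
The posterior predictive for a window of length T is Negative Binomial with variance T·α'·(β'+T)/β'² = 8·521·72/4096 = 4689/64.

4689/64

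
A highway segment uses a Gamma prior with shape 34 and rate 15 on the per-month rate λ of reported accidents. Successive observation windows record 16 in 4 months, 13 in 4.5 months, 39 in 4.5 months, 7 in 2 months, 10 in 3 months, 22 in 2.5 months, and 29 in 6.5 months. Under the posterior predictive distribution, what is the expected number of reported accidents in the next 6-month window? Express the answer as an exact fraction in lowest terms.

170/7

Total count: 16 + 13 + 39 + 7 + 10 + 22 + 29 = 136.
Total exposure: 4 + 4.5 + 4.5 + 2 + 3 + 2.5 + 6.5 = 27 months.
Conjugate update: add total count to the shape and total exposure to the rate, giving Gamma(170, 42).
Predictive mean over a 6-month window = T·E[λ|data] = 6·170/42 = 170/7.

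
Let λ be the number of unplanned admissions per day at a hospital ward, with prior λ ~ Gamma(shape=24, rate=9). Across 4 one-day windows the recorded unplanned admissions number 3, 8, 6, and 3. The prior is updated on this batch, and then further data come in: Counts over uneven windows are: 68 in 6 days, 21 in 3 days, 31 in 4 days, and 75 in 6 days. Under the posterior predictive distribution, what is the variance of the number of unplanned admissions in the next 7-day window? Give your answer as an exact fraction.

Total count: 3 + 8 + 6 + 3 = 20.
Total exposure: 4 days.
After the first batch: Gamma(24 + 20, 9 + 4) = Gamma(44, 13).
Total count: 68 + 21 + 31 + 75 = 195.
Total exposure: 6 + 3 + 4 + 6 = 19 days.
After the second batch: Gamma(44 + 195, 13 + 19) = Gamma(239, 32).
The posterior predictive for a window of length T is Negative Binomial with variance T·α'·(β'+T)/β'² = 7·239·39/1024 = 65247/1024.

65247/1024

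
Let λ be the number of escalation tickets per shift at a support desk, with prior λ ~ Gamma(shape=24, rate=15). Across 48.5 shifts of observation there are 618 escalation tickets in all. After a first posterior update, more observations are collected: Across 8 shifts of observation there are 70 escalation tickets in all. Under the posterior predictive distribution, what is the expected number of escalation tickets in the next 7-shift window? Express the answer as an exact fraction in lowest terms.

Total count 618 over total exposure 48.5 shifts.
After the first batch: Gamma(24 + 618, 15 + 48.5) = Gamma(642, 127/2).
Total count 70 over total exposure 8 shifts.
After the second batch: Gamma(642 + 70, 127/2 + 8) = Gamma(712, 143/2).
Predictive mean over a 7-shift window = T·E[λ|data] = 7·712/(143/2) = 9968/143.

9968/143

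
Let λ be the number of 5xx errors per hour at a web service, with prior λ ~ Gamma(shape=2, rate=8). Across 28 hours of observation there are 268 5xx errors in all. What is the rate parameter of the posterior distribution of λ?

Total count 268 over total exposure 28 hours.
Posterior: α' = 2 + 268 = 270, β' = 8 + 28 = 36.

36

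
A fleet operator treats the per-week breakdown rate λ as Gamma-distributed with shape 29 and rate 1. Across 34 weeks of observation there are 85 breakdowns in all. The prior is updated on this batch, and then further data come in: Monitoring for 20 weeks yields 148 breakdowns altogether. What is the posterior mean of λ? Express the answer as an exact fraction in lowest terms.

Total count 85 over total exposure 34 weeks.
After the first batch: Gamma(29 + 85, 1 + 34) = Gamma(114, 35).
Total count 148 over total exposure 20 weeks.
After the second batch: Gamma(114 + 148, 35 + 20) = Gamma(262, 55).
Posterior mean = α'/β' = 262/55.

262/55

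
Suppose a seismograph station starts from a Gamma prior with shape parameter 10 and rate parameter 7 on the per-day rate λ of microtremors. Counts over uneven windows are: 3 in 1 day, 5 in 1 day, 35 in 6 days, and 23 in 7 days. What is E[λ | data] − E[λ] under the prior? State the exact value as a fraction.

156/77

Total count: 3 + 5 + 35 + 23 = 66.
Total exposure: 1 + 1 + 6 + 7 = 15 days.
Posterior: α' = 10 + 66 = 76, β' = 7 + 15 = 22.
Posterior mean = 76/22 = 38/11; prior mean = 10/7 = 10/7. Difference = 38/11 − 10/7 = 156/77.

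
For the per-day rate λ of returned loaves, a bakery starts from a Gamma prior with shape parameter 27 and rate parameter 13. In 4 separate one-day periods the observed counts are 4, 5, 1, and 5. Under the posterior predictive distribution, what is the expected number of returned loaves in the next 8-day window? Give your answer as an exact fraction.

336/17

Total count: 4 + 5 + 1 + 5 = 15.
Total exposure: 4 days.
Posterior: α' = 27 + 15 = 42, β' = 13 + 4 = 17.
Predictive mean over an 8-day window = T·E[λ|data] = 8·42/17 = 336/17.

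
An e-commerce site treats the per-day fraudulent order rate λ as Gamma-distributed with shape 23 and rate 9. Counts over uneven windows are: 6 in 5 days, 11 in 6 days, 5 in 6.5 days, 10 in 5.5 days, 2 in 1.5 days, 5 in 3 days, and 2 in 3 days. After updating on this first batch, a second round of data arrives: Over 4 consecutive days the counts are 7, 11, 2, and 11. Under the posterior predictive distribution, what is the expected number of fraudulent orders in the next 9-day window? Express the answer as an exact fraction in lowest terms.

Total count: 6 + 11 + 5 + 10 + 2 + 5 + 2 = 41.
Total exposure: 5 + 6 + 6.5 + 5.5 + 1.5 + 3 + 3 = 30.5 days.
After the first batch: Gamma(23 + 41, 9 + 30.5) = Gamma(64, 79/2).
Total count: 7 + 11 + 2 + 11 = 31.
Total exposure: 4 days.
After the second batch: Gamma(64 + 31, 79/2 + 4) = Gamma(95, 87/2).
Predictive mean over a 9-day window = T·E[λ|data] = 9·95/(87/2) = 570/29.

570/29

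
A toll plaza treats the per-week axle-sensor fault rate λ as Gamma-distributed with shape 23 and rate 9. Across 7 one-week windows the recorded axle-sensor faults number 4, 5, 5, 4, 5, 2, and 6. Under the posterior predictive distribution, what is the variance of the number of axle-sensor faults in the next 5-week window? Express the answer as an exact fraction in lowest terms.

Total count: 4 + 5 + 5 + 4 + 5 + 2 + 6 = 31.
Total exposure: 7 weeks.
Gamma(α, β) with Poisson data over total exposure Σt gives posterior Gamma(α+Σx, β+Σt) = Gamma(54, 16).
The posterior predictive for a window of length T is Negative Binomial with variance T·α'·(β'+T)/β'² = 5·54·21/256 = 2835/128.

2835/128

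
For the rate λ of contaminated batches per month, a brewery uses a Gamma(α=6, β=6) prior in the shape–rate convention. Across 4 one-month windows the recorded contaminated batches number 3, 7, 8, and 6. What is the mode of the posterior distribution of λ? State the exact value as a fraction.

29/10

Total count: 3 + 7 + 8 + 6 = 24.
Total exposure: 4 months.
By Gamma–Poisson conjugacy, the posterior is Gamma(α + Σx, β + Σt) = Gamma(6 + 24, 6 + 4) = Gamma(30, 10).
Posterior mode = (α'−1)/β' = 29/10.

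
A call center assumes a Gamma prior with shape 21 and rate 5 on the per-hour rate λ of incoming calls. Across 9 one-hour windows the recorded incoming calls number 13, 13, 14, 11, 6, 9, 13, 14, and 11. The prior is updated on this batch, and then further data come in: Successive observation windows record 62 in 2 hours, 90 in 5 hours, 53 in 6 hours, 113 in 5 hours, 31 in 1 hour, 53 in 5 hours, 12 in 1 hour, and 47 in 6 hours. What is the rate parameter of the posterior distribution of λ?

45

Total count: 13 + 13 + 14 + 11 + 6 + 9 + 13 + 14 + 11 = 104.
Total exposure: 9 hours.
After the first batch: Gamma(21 + 104, 5 + 9) = Gamma(125, 14).
Total count: 62 + 90 + 53 + 113 + 31 + 53 + 12 + 47 = 461.
Total exposure: 2 + 5 + 6 + 5 + 1 + 5 + 1 + 6 = 31 hours.
After the second batch: Gamma(125 + 461, 14 + 31) = Gamma(586, 45).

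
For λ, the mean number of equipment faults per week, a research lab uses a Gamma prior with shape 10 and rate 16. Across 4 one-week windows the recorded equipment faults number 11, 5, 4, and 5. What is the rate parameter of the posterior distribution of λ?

Total count: 11 + 5 + 4 + 5 = 25.
Total exposure: 4 weeks.
Conjugate update: add total count to the shape and total exposure to the rate, giving Gamma(35, 20).

20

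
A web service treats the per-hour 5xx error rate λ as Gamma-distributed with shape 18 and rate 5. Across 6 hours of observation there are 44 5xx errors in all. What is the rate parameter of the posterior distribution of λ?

11

Total count 44 over total exposure 6 hours.
Gamma(α, β) with Poisson data over total exposure Σt gives posterior Gamma(α+Σx, β+Σt) = Gamma(62, 11).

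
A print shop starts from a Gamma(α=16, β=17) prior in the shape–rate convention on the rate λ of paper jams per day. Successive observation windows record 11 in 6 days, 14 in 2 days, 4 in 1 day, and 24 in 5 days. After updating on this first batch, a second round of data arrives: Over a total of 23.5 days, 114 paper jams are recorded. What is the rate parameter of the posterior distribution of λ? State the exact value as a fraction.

109/2

Total count: 11 + 14 + 4 + 24 = 53.
Total exposure: 6 + 2 + 1 + 5 = 14 days.
After the first batch: Gamma(16 + 53, 17 + 14) = Gamma(69, 31).
Total count 114 over total exposure 23.5 days.
After the second batch: Gamma(69 + 114, 31 + 23.5) = Gamma(183, 109/2).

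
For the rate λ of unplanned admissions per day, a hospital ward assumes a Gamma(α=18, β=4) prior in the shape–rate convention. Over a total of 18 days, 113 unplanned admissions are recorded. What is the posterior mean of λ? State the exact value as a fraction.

Total count 113 over total exposure 18 days.
Conjugate update: add total count to the shape and total exposure to the rate, giving Gamma(131, 22).
Posterior mean = α'/β' = 131/22.

131/22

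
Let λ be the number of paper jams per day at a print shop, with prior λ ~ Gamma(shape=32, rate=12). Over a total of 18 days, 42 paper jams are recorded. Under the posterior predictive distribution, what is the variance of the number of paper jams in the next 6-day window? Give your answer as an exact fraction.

Total count 42 over total exposure 18 days.
Gamma(α, β) with Poisson data over total exposure Σt gives posterior Gamma(α+Σx, β+Σt) = Gamma(74, 30).
The posterior predictive for a window of length T is Negative Binomial with variance T·α'·(β'+T)/β'² = 6·74·36/900 = 444/25.

444/25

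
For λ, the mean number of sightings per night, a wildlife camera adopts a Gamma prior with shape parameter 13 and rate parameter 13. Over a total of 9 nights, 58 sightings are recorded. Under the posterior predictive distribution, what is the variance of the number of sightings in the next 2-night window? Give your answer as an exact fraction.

852/121

Total count 58 over total exposure 9 nights.
By Gamma–Poisson conjugacy, the posterior is Gamma(α + Σx, β + Σt) = Gamma(13 + 58, 13 + 9) = Gamma(71, 22).
The posterior predictive for a window of length T is Negative Binomial with variance T·α'·(β'+T)/β'² = 2·71·24/484 = 852/121.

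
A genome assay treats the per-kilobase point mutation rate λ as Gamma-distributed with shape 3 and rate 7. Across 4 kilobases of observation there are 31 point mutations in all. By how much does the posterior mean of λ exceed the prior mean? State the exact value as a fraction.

Total count 31 over total exposure 4 kilobases.
The Gamma prior is conjugate for the Poisson rate, so λ | data ~ Gamma(3+31, 7+4) = Gamma(34, 11).
Posterior mean = 34/11 = 34/11; prior mean = 3/7 = 3/7. Difference = 34/11 − 3/7 = 205/77.

205/77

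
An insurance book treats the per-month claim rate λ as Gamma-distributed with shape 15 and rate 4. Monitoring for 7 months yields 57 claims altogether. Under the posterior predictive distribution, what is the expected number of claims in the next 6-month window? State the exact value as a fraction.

432/11

Total count 57 over total exposure 7 months.
By Gamma–Poisson conjugacy, the posterior is Gamma(α + Σx, β + Σt) = Gamma(15 + 57, 4 + 7) = Gamma(72, 11).
Predictive mean over a 6-month window = T·E[λ|data] = 6·72/11 = 432/11.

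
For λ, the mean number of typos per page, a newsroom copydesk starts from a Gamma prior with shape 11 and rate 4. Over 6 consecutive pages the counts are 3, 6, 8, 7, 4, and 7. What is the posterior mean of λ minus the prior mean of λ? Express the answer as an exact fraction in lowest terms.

Total count: 3 + 6 + 8 + 7 + 4 + 7 = 35.
Total exposure: 6 pages.
By Gamma–Poisson conjugacy, the posterior is Gamma(α + Σx, β + Σt) = Gamma(11 + 35, 4 + 6) = Gamma(46, 10).
Posterior mean = 46/10 = 23/5; prior mean = 11/4 = 11/4. Difference = 23/5 − 11/4 = 37/20.

37/20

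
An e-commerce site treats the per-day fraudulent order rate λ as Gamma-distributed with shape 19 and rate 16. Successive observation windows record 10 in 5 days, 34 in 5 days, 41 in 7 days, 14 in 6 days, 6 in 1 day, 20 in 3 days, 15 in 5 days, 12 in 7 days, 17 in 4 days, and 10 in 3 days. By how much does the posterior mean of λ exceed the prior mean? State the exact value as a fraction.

Total count: 10 + 34 + 41 + 14 + 6 + 20 + 15 + 12 + 17 + 10 = 179.
Total exposure: 5 + 5 + 7 + 6 + 1 + 3 + 5 + 7 + 4 + 3 = 46 days.
The Gamma prior is conjugate for the Poisson rate, so λ | data ~ Gamma(19+179, 16+46) = Gamma(198, 62).
Posterior mean = 198/62 = 99/31; prior mean = 19/16 = 19/16. Difference = 99/31 − 19/16 = 995/496.

995/496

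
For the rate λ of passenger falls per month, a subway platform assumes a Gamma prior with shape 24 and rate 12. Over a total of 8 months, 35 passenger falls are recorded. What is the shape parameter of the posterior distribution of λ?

Total count 35 over total exposure 8 months.
Posterior: α' = 24 + 35 = 59, β' = 12 + 8 = 20.

59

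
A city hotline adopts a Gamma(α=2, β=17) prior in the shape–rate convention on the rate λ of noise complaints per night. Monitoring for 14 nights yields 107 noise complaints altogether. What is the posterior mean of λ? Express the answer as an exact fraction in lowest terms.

Total count 107 over total exposure 14 nights.
The Gamma prior is conjugate for the Poisson rate, so λ | data ~ Gamma(2+107, 17+14) = Gamma(109, 31).
Posterior mean = α'/β' = 109/31.

109/31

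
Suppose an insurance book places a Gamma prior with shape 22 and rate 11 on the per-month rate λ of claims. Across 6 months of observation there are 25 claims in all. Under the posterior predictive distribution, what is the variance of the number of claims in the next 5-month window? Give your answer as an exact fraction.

5170/289

Total count 25 over total exposure 6 months.
Posterior: α' = 22 + 25 = 47, β' = 11 + 6 = 17.
The posterior predictive for a window of length T is Negative Binomial with variance T·α'·(β'+T)/β'² = 5·47·22/289 = 5170/289.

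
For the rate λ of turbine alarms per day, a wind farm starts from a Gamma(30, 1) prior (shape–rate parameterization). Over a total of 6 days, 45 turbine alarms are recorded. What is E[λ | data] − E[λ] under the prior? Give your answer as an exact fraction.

Total count 45 over total exposure 6 days.
The Gamma prior is conjugate for the Poisson rate, so λ | data ~ Gamma(30+45, 1+6) = Gamma(75, 7).
Posterior mean = 75/7 = 75/7; prior mean = 30/1 = 30. Difference = 75/7 − 30 = -135/7.

-135/7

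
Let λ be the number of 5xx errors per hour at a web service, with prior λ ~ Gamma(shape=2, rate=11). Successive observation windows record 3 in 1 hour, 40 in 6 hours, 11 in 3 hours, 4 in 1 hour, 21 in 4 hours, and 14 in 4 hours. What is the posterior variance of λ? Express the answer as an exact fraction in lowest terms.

19/180

Total count: 3 + 40 + 11 + 4 + 21 + 14 = 93.
Total exposure: 1 + 6 + 3 + 1 + 4 + 4 = 19 hours.
By Gamma–Poisson conjugacy, the posterior is Gamma(α + Σx, β + Σt) = Gamma(2 + 93, 11 + 19) = Gamma(95, 30).
Posterior variance = α'/β'² = 95/900 = 19/180.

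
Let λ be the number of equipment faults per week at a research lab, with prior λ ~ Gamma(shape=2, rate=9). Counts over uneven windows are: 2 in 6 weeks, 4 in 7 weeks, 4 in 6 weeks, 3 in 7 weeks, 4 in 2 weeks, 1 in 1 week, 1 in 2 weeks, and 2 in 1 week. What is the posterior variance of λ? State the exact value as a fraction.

23/1681

Total count: 2 + 4 + 4 + 3 + 4 + 1 + 1 + 2 = 21.
Total exposure: 6 + 7 + 6 + 7 + 2 + 1 + 2 + 1 = 32 weeks.
The Gamma prior is conjugate for the Poisson rate, so λ | data ~ Gamma(2+21, 9+32) = Gamma(23, 41).
Posterior variance = α'/β'² = 23/1681.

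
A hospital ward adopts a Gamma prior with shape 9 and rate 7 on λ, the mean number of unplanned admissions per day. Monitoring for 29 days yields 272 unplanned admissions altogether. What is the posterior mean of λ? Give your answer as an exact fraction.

Total count 272 over total exposure 29 days.
Gamma(α, β) with Poisson data over total exposure Σt gives posterior Gamma(α+Σx, β+Σt) = Gamma(281, 36).
Posterior mean = α'/β' = 281/36.

281/36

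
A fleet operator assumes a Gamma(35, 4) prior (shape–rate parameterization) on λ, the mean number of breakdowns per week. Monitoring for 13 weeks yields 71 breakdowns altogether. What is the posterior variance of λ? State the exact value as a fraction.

Total count 71 over total exposure 13 weeks.
The Gamma prior is conjugate for the Poisson rate, so λ | data ~ Gamma(35+71, 4+13) = Gamma(106, 17).
Posterior variance = α'/β'² = 106/289.

106/289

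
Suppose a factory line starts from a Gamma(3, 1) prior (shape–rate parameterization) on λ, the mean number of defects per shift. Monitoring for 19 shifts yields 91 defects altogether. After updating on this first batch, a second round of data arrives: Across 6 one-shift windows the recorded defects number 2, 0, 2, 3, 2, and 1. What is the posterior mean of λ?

4

Total count 91 over total exposure 19 shifts.
After the first batch: Gamma(3 + 91, 1 + 19) = Gamma(94, 20).
Total count: 2 + 0 + 2 + 3 + 2 + 1 = 10.
Total exposure: 6 shifts.
After the second batch: Gamma(94 + 10, 20 + 6) = Gamma(104, 26).
Posterior mean = α'/β' = 104/26 = 4.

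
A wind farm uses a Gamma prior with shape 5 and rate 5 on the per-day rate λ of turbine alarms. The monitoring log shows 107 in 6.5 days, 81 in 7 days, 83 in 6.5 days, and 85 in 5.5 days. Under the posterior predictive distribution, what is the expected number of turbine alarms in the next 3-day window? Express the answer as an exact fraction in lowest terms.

2166/61

Total count: 107 + 81 + 83 + 85 = 356.
Total exposure: 6.5 + 7 + 6.5 + 5.5 = 25.5 days.
The Gamma prior is conjugate for the Poisson rate, so λ | data ~ Gamma(5+356, 5+25.5) = Gamma(361, 61/2).
Predictive mean over a 3-day window = T·E[λ|data] = 3·361/(61/2) = 2166/61.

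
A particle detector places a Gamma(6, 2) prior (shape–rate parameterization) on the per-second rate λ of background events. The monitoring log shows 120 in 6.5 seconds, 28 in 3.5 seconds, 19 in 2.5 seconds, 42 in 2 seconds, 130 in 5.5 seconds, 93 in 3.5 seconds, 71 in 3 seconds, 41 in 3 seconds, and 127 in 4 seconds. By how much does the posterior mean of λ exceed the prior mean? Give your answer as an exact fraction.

1141/71

Total count: 120 + 28 + 19 + 42 + 130 + 93 + 71 + 41 + 127 = 671.
Total exposure: 6.5 + 3.5 + 2.5 + 2 + 5.5 + 3.5 + 3 + 3 + 4 = 33.5 seconds.
Conjugate update: add total count to the shape and total exposure to the rate, giving Gamma(677, 71/2).
Posterior mean = 677/(71/2) = 1354/71; prior mean = 6/2 = 3. Difference = 1354/71 − 3 = 1141/71.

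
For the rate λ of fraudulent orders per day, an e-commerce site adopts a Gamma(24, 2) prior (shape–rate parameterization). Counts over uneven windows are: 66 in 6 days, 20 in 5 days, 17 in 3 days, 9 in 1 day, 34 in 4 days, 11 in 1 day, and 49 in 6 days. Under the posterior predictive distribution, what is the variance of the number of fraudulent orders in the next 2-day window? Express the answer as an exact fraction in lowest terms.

1725/98

Total count: 66 + 20 + 17 + 9 + 34 + 11 + 49 = 206.
Total exposure: 6 + 5 + 3 + 1 + 4 + 1 + 6 = 26 days.
By Gamma–Poisson conjugacy, the posterior is Gamma(α + Σx, β + Σt) = Gamma(24 + 206, 2 + 26) = Gamma(230, 28).
The posterior predictive for a window of length T is Negative Binomial with variance T·α'·(β'+T)/β'² = 2·230·30/784 = 1725/98.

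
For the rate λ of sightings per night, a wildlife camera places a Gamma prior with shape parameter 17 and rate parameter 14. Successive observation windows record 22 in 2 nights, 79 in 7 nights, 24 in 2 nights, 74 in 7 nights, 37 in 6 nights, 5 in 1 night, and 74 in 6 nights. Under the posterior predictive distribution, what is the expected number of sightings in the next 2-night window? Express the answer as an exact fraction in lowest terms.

Total count: 22 + 79 + 24 + 74 + 37 + 5 + 74 = 315.
Total exposure: 2 + 7 + 2 + 7 + 6 + 1 + 6 = 31 nights.
Posterior: α' = 17 + 315 = 332, β' = 14 + 31 = 45.
Predictive mean over a 2-night window = T·E[λ|data] = 2·332/45 = 664/45.

664/45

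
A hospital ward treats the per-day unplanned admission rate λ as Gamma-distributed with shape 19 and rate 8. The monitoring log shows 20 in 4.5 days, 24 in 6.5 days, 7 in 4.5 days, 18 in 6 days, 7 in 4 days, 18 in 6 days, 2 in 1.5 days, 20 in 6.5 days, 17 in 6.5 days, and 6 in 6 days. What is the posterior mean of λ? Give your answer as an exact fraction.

Total count: 20 + 24 + 7 + 18 + 7 + 18 + 2 + 20 + 17 + 6 = 139.
Total exposure: 4.5 + 6.5 + 4.5 + 6 + 4 + 6 + 1.5 + 6.5 + 6.5 + 6 = 52 days.
The Gamma prior is conjugate for the Poisson rate, so λ | data ~ Gamma(19+139, 8+52) = Gamma(158, 60).
Posterior mean = α'/β' = 158/60 = 79/30.

79/30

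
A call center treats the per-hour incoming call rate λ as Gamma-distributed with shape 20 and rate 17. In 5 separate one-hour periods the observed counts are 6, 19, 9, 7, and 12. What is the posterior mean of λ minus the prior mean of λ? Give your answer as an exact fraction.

801/374

Total count: 6 + 19 + 9 + 7 + 12 = 53.
Total exposure: 5 hours.
Gamma(α, β) with Poisson data over total exposure Σt gives posterior Gamma(α+Σx, β+Σt) = Gamma(73, 22).
Posterior mean = 73/22 = 73/22; prior mean = 20/17 = 20/17. Difference = 73/22 − 20/17 = 801/374.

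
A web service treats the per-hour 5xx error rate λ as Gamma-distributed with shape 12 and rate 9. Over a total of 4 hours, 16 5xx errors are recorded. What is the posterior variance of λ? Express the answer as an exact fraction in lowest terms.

Total count 16 over total exposure 4 hours.
The Gamma prior is conjugate for the Poisson rate, so λ | data ~ Gamma(12+16, 9+4) = Gamma(28, 13).
Posterior variance = α'/β'² = 28/169.

28/169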